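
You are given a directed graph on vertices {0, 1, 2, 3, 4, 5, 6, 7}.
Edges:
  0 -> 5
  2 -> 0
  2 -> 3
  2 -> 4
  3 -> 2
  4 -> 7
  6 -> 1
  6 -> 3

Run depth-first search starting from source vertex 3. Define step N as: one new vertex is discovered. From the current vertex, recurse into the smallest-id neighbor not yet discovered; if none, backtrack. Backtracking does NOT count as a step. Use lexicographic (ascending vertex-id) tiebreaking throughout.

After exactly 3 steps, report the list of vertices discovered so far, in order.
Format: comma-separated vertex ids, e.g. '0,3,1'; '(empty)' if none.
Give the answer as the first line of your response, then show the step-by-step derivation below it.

3,2,0

step 1: discover 3; path=3; order=3
step 2: discover 2; path=3>2; order=3,2
step 3: discover 0; path=3>2>0; order=3,2,0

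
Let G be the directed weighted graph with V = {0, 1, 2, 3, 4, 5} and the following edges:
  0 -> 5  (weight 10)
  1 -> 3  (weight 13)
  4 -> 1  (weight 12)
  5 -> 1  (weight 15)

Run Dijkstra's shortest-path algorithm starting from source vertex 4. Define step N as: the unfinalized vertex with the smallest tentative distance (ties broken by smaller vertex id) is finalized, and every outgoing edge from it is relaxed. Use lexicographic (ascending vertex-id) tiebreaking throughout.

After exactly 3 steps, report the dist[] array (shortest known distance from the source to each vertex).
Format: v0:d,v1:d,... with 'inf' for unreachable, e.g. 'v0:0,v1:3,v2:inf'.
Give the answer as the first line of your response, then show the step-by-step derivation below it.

v0:inf,v1:12,v2:inf,v3:25,v4:0,v5:inf

step 1: dist = v0:inf,v1:12,v2:inf,v3:inf,v4:0,v5:inf
step 2: dist = v0:inf,v1:12,v2:inf,v3:25,v4:0,v5:inf
step 3: dist = v0:inf,v1:12,v2:inf,v3:25,v4:0,v5:inf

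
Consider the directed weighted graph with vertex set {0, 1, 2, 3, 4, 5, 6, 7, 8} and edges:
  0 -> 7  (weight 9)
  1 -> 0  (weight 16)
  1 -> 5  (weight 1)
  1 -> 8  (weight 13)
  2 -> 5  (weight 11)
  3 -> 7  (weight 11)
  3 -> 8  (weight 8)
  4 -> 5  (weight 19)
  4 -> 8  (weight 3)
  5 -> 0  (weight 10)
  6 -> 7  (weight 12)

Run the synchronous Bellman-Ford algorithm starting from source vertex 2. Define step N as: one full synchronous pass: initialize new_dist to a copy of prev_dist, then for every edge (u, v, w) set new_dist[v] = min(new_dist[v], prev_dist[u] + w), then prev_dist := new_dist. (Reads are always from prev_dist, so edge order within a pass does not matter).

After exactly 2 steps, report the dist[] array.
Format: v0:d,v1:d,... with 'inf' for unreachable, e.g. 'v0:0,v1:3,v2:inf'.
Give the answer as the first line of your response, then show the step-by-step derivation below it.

v0:21,v1:inf,v2:0,v3:inf,v4:inf,v5:11,v6:inf,v7:inf,v8:inf

step 1: dist = v0:inf,v1:inf,v2:0,v3:inf,v4:inf,v5:11,v6:inf,v7:inf,v8:inf
step 2: dist = v0:21,v1:inf,v2:0,v3:inf,v4:inf,v5:11,v6:inf,v7:inf,v8:inf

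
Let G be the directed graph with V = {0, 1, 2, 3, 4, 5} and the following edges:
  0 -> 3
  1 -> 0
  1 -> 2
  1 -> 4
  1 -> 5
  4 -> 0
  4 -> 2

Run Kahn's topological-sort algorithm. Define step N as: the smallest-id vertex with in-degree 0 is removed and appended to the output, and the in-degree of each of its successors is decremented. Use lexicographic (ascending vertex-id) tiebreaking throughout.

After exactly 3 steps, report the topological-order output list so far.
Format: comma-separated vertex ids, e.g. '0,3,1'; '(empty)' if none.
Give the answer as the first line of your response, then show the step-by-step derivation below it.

1,4,0

step 1: output 1; order=[1]; indeg=(1,0,1,1,0,0)
step 2: output 4; order=[1,4]; indeg=(0,0,0,1,0,0)
step 3: output 0; order=[1,4,0]; indeg=(0,0,0,0,0,0)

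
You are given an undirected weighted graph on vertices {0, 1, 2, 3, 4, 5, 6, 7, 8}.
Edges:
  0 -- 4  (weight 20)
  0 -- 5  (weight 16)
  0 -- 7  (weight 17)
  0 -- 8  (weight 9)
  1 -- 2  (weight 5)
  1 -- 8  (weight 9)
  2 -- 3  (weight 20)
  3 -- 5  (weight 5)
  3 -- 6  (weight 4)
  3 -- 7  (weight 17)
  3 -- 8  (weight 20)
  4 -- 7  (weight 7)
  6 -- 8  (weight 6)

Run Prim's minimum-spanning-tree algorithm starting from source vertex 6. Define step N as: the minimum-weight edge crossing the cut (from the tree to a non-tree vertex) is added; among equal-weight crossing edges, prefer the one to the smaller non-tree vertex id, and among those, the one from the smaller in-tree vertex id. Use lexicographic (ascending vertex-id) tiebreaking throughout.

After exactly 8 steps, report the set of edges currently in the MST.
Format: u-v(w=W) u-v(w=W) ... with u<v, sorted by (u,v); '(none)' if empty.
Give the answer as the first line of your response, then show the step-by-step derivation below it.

0-7(w=17) 0-8(w=9) 1-2(w=5) 1-8(w=9) 3-5(w=5) 3-6(w=4) 4-7(w=7) 6-8(w=6)

step 1: add edge 3-6 (w=4); MST = {3-6(w=4)}
step 2: add edge 3-5 (w=5); MST = {3-5(w=5) 3-6(w=4)}
step 3: add edge 6-8 (w=6); MST = {3-5(w=5) 3-6(w=4) 6-8(w=6)}
step 4: add edge 0-8 (w=9); MST = {0-8(w=9) 3-5(w=5) 3-6(w=4) 6-8(w=6)}
step 5: add edge 1-8 (w=9); MST = {0-8(w=9) 1-8(w=9) 3-5(w=5) 3-6(w=4) 6-8(w=6)}
step 6: add edge 1-2 (w=5); MST = {0-8(w=9) 1-2(w=5) 1-8(w=9) 3-5(w=5) 3-6(w=4) 6-8(w=6)}
step 7: add edge 0-7 (w=17); MST = {0-7(w=17) 0-8(w=9) 1-2(w=5) 1-8(w=9) 3-5(w=5) 3-6(w=4) 6-8(w=6)}
step 8: add edge 4-7 (w=7); MST = {0-7(w=17) 0-8(w=9) 1-2(w=5) 1-8(w=9) 3-5(w=5) 3-6(w=4) 4-7(w=7) 6-8(w=6)}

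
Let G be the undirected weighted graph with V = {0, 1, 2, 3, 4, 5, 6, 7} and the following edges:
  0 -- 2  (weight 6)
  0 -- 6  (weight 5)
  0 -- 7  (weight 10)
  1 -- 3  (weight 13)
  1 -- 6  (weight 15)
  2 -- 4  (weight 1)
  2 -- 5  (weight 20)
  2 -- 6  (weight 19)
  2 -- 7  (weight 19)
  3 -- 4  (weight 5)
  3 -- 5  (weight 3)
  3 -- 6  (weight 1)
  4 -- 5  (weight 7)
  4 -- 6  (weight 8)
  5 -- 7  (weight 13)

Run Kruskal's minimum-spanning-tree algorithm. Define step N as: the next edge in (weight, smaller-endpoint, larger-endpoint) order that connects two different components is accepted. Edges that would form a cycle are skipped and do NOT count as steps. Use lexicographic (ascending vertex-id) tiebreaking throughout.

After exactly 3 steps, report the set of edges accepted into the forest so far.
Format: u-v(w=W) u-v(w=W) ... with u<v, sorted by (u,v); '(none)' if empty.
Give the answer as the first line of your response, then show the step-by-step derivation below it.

2-4(w=1) 3-5(w=3) 3-6(w=1)

step 1: add edge 2-4 (w=1); MST = {2-4(w=1)}
step 2: add edge 3-6 (w=1); MST = {2-4(w=1) 3-6(w=1)}
step 3: add edge 3-5 (w=3); MST = {2-4(w=1) 3-5(w=3) 3-6(w=1)}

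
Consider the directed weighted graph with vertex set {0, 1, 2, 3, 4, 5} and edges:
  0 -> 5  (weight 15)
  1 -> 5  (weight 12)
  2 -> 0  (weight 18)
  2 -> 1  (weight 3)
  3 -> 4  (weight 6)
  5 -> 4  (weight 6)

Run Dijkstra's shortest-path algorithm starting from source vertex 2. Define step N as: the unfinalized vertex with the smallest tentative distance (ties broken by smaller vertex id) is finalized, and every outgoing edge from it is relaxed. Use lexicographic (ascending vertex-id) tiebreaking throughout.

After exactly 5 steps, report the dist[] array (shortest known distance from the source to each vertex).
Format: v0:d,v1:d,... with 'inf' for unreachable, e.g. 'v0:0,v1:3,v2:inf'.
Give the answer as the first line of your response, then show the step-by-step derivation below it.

v0:18,v1:3,v2:0,v3:inf,v4:21,v5:15

step 1: dist = v0:18,v1:3,v2:0,v3:inf,v4:inf,v5:inf
step 2: dist = v0:18,v1:3,v2:0,v3:inf,v4:inf,v5:15
step 3: dist = v0:18,v1:3,v2:0,v3:inf,v4:21,v5:15
step 4: dist = v0:18,v1:3,v2:0,v3:inf,v4:21,v5:15
step 5: dist = v0:18,v1:3,v2:0,v3:inf,v4:21,v5:15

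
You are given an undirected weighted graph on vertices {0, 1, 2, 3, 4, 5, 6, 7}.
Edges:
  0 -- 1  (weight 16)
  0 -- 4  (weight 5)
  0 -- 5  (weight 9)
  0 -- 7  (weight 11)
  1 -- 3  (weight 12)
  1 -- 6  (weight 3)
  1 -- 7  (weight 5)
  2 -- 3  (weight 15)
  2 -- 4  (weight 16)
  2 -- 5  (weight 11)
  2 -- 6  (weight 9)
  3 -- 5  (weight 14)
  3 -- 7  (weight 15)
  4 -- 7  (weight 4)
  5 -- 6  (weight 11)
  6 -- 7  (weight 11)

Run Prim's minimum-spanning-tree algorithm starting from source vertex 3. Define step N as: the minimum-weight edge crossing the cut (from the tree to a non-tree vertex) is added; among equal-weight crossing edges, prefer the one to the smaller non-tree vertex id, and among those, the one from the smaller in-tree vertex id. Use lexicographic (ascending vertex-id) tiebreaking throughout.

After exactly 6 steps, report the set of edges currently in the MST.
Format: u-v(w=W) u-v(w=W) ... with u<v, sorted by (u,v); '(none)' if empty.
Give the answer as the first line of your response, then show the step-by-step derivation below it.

0-4(w=5) 1-3(w=12) 1-6(w=3) 1-7(w=5) 2-6(w=9) 4-7(w=4)

step 1: add edge 1-3 (w=12); MST = {1-3(w=12)}
step 2: add edge 1-6 (w=3); MST = {1-3(w=12) 1-6(w=3)}
step 3: add edge 1-7 (w=5); MST = {1-3(w=12) 1-6(w=3) 1-7(w=5)}
step 4: add edge 4-7 (w=4); MST = {1-3(w=12) 1-6(w=3) 1-7(w=5) 4-7(w=4)}
step 5: add edge 0-4 (w=5); MST = {0-4(w=5) 1-3(w=12) 1-6(w=3) 1-7(w=5) 4-7(w=4)}
step 6: add edge 2-6 (w=9); MST = {0-4(w=5) 1-3(w=12) 1-6(w=3) 1-7(w=5) 2-6(w=9) 4-7(w=4)}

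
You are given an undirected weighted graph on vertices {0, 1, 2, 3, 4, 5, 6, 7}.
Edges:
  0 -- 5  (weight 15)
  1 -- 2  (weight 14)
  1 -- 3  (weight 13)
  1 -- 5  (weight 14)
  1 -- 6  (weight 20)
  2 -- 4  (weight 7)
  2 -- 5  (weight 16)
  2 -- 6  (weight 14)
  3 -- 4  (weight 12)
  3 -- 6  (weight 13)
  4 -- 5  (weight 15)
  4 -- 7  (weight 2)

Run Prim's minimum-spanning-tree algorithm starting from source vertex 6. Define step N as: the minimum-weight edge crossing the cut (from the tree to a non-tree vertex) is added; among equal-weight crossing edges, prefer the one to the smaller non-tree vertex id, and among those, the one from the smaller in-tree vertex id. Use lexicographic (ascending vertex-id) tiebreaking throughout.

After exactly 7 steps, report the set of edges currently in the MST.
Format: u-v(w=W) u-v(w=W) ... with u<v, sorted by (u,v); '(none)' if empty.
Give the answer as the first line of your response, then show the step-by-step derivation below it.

0-5(w=15) 1-3(w=13) 1-5(w=14) 2-4(w=7) 3-4(w=12) 3-6(w=13) 4-7(w=2)

step 1: add edge 3-6 (w=13); MST = {3-6(w=13)}
step 2: add edge 3-4 (w=12); MST = {3-4(w=12) 3-6(w=13)}
step 3: add edge 4-7 (w=2); MST = {3-4(w=12) 3-6(w=13) 4-7(w=2)}
step 4: add edge 2-4 (w=7); MST = {2-4(w=7) 3-4(w=12) 3-6(w=13) 4-7(w=2)}
step 5: add edge 1-3 (w=13); MST = {1-3(w=13) 2-4(w=7) 3-4(w=12) 3-6(w=13) 4-7(w=2)}
step 6: add edge 1-5 (w=14); MST = {1-3(w=13) 1-5(w=14) 2-4(w=7) 3-4(w=12) 3-6(w=13) 4-7(w=2)}
step 7: add edge 0-5 (w=15); MST = {0-5(w=15) 1-3(w=13) 1-5(w=14) 2-4(w=7) 3-4(w=12) 3-6(w=13) 4-7(w=2)}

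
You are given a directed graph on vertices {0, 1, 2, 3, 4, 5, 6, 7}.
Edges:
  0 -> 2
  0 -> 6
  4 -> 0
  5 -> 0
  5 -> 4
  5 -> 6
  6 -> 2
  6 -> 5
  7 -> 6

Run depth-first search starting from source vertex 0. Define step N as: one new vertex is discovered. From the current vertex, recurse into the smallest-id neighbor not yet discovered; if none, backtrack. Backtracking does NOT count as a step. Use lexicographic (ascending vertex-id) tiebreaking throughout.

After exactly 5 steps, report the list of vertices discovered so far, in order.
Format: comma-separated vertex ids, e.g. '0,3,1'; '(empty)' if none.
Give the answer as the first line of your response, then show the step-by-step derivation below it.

0,2,6,5,4

step 1: discover 0; path=0; order=0
step 2: discover 2; path=0>2; order=0,2
step 3: discover 6; path=0>6; order=0,2,6
step 4: discover 5; path=0>6>5; order=0,2,6,5
step 5: discover 4; path=0>6>5>4; order=0,2,6,5,4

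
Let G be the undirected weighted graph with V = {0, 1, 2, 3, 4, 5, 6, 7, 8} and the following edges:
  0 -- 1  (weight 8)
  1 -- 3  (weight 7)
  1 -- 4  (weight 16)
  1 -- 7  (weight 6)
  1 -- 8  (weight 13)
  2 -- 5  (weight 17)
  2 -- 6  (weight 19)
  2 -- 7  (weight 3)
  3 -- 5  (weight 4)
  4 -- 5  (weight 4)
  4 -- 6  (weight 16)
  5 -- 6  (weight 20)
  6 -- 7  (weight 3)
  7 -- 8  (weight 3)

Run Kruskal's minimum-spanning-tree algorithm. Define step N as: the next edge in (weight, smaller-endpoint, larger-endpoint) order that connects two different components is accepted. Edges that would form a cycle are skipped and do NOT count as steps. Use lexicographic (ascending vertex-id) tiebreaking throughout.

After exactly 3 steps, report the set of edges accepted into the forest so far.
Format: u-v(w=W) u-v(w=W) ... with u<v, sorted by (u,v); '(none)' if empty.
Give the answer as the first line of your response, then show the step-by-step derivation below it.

2-7(w=3) 6-7(w=3) 7-8(w=3)

step 1: add edge 2-7 (w=3); MST = {2-7(w=3)}
step 2: add edge 6-7 (w=3); MST = {2-7(w=3) 6-7(w=3)}
step 3: add edge 7-8 (w=3); MST = {2-7(w=3) 6-7(w=3) 7-8(w=3)}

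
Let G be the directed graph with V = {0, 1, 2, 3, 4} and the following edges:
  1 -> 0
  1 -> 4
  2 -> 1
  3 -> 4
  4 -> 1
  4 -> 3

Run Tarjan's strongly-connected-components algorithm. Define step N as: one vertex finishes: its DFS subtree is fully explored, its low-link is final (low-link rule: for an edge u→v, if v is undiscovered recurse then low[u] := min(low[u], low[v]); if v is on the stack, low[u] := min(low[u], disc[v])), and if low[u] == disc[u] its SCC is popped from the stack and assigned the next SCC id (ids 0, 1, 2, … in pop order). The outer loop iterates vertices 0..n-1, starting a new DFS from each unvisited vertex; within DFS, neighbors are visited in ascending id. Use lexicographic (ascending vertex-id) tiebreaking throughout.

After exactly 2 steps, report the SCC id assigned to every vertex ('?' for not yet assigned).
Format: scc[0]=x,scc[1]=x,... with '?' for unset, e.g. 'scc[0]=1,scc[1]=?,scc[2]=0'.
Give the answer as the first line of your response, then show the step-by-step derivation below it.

scc[0]=0,scc[1]=?,scc[2]=?,scc[3]=?,scc[4]=?

step 1: low=(low[0]=0,low[1]=?,low[2]=?,low[3]=?,low[4]=?); scc=(scc[0]=0,scc[1]=?,scc[2]=?,scc[3]=?,scc[4]=?)
step 2: low=(low[0]=0,low[1]=1,low[2]=?,low[3]=2,low[4]=1); scc=(scc[0]=0,scc[1]=?,scc[2]=?,scc[3]=?,scc[4]=?)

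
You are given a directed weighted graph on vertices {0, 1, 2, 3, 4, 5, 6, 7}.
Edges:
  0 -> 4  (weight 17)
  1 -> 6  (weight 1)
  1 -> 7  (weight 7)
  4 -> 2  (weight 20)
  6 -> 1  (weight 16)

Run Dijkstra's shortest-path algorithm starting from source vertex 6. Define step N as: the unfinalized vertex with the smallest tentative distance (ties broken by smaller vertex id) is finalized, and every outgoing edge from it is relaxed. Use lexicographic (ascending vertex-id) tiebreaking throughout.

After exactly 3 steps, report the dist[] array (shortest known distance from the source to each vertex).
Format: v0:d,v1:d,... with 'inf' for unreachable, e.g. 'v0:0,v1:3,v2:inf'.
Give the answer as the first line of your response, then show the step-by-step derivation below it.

v0:inf,v1:16,v2:inf,v3:inf,v4:inf,v5:inf,v6:0,v7:23

step 1: dist = v0:inf,v1:16,v2:inf,v3:inf,v4:inf,v5:inf,v6:0,v7:inf
step 2: dist = v0:inf,v1:16,v2:inf,v3:inf,v4:inf,v5:inf,v6:0,v7:23
step 3: dist = v0:inf,v1:16,v2:inf,v3:inf,v4:inf,v5:inf,v6:0,v7:23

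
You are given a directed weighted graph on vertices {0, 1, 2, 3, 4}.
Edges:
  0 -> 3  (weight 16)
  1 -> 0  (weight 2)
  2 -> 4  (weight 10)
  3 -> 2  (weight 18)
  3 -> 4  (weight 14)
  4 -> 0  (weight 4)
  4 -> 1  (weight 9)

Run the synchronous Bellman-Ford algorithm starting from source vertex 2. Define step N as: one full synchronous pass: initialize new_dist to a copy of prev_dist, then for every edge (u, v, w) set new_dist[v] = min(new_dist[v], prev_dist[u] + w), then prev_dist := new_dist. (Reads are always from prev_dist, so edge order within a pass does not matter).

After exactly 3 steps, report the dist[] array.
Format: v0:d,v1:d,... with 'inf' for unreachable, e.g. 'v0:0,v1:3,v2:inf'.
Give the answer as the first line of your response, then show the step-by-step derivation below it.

v0:14,v1:19,v2:0,v3:30,v4:10

step 1: dist = v0:inf,v1:inf,v2:0,v3:inf,v4:10
step 2: dist = v0:14,v1:19,v2:0,v3:inf,v4:10
step 3: dist = v0:14,v1:19,v2:0,v3:30,v4:10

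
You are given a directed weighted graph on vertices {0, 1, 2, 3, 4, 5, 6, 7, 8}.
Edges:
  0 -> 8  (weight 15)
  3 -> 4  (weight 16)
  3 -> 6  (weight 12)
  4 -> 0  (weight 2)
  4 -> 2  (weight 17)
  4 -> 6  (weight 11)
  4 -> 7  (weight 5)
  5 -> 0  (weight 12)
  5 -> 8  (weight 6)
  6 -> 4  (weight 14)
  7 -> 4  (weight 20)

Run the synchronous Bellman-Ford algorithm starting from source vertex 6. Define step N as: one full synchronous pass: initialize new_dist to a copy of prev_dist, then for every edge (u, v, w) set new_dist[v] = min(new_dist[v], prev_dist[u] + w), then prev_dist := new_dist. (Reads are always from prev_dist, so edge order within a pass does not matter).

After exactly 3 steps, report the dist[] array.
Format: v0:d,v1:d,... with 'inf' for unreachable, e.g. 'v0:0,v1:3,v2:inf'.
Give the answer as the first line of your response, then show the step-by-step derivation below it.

v0:16,v1:inf,v2:31,v3:inf,v4:14,v5:inf,v6:0,v7:19,v8:31

step 1: dist = v0:inf,v1:inf,v2:inf,v3:inf,v4:14,v5:inf,v6:0,v7:inf,v8:inf
step 2: dist = v0:16,v1:inf,v2:31,v3:inf,v4:14,v5:inf,v6:0,v7:19,v8:inf
step 3: dist = v0:16,v1:inf,v2:31,v3:inf,v4:14,v5:inf,v6:0,v7:19,v8:31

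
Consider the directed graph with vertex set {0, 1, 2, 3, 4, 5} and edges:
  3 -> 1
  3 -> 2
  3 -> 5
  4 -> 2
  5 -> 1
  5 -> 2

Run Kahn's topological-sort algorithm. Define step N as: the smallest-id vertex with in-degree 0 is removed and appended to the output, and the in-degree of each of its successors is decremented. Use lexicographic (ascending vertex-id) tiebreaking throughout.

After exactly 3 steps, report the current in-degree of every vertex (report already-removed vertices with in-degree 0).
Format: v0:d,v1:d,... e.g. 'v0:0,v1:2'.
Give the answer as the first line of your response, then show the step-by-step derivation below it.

v0:0,v1:1,v2:1,v3:0,v4:0,v5:0

step 1: output 0; order=[0]; indeg=(0,2,3,0,0,1)
step 2: output 3; order=[0,3]; indeg=(0,1,2,0,0,0)
step 3: output 4; order=[0,3,4]; indeg=(0,1,1,0,0,0)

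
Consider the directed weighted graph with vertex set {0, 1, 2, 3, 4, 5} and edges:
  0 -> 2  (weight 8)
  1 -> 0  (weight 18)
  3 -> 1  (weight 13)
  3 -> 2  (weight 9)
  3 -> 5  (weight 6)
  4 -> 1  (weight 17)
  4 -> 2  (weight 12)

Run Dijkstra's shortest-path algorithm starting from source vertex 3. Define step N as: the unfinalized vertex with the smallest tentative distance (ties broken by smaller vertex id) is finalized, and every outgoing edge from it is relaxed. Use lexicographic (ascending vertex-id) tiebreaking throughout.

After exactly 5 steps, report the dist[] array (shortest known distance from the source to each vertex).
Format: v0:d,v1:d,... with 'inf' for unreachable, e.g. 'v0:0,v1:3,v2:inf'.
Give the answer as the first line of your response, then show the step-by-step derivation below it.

v0:31,v1:13,v2:9,v3:0,v4:inf,v5:6

step 1: dist = v0:inf,v1:13,v2:9,v3:0,v4:inf,v5:6
step 2: dist = v0:inf,v1:13,v2:9,v3:0,v4:inf,v5:6
step 3: dist = v0:inf,v1:13,v2:9,v3:0,v4:inf,v5:6
step 4: dist = v0:31,v1:13,v2:9,v3:0,v4:inf,v5:6
step 5: dist = v0:31,v1:13,v2:9,v3:0,v4:inf,v5:6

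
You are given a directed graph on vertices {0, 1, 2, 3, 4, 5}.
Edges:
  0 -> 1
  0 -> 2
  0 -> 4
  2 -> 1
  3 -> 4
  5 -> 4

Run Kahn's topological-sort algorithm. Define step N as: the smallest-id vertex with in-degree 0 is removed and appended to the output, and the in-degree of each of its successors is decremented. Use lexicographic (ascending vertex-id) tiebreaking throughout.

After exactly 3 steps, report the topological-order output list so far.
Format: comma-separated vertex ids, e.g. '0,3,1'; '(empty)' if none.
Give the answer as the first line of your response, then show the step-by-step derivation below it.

0,2,1

step 1: output 0; order=[0]; indeg=(0,1,0,0,2,0)
step 2: output 2; order=[0,2]; indeg=(0,0,0,0,2,0)
step 3: output 1; order=[0,2,1]; indeg=(0,0,0,0,2,0)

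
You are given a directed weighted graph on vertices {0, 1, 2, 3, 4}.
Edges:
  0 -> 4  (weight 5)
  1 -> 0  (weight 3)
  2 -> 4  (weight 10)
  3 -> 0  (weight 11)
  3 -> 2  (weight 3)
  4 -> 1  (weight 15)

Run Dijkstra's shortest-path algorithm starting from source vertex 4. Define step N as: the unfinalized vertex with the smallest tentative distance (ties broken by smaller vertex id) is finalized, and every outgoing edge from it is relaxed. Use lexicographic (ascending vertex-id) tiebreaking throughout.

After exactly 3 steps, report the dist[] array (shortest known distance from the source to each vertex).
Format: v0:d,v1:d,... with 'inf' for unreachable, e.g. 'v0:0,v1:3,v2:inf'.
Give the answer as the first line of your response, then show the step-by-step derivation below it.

v0:18,v1:15,v2:inf,v3:inf,v4:0

step 1: dist = v0:inf,v1:15,v2:inf,v3:inf,v4:0
step 2: dist = v0:18,v1:15,v2:inf,v3:inf,v4:0
step 3: dist = v0:18,v1:15,v2:inf,v3:inf,v4:0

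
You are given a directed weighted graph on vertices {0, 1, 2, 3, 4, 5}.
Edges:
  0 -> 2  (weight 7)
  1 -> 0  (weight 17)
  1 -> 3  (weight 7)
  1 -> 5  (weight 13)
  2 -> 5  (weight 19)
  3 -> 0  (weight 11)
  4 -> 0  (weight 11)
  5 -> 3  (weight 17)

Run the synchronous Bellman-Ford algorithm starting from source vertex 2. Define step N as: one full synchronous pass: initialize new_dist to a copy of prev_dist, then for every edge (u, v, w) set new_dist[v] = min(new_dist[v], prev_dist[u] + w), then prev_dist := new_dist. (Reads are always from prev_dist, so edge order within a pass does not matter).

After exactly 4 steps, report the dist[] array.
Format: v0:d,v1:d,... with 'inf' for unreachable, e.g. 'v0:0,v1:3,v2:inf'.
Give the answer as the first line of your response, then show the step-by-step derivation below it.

v0:47,v1:inf,v2:0,v3:36,v4:inf,v5:19

step 1: dist = v0:inf,v1:inf,v2:0,v3:inf,v4:inf,v5:19
step 2: dist = v0:inf,v1:inf,v2:0,v3:36,v4:inf,v5:19
step 3: dist = v0:47,v1:inf,v2:0,v3:36,v4:inf,v5:19
step 4: dist = v0:47,v1:inf,v2:0,v3:36,v4:inf,v5:19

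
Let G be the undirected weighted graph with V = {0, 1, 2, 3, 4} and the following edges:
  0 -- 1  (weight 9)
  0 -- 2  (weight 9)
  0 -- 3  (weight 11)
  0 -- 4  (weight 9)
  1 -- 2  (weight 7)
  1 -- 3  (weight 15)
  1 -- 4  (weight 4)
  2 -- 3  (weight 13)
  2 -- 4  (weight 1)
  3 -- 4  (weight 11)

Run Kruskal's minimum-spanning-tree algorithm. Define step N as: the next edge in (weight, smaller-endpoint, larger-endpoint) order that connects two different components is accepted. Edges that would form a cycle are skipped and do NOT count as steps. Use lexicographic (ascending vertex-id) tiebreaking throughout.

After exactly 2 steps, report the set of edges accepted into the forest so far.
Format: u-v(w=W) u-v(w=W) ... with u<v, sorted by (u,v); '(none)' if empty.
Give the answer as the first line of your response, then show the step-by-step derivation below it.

1-4(w=4) 2-4(w=1)

step 1: add edge 2-4 (w=1); MST = {2-4(w=1)}
step 2: add edge 1-4 (w=4); MST = {1-4(w=4) 2-4(w=1)}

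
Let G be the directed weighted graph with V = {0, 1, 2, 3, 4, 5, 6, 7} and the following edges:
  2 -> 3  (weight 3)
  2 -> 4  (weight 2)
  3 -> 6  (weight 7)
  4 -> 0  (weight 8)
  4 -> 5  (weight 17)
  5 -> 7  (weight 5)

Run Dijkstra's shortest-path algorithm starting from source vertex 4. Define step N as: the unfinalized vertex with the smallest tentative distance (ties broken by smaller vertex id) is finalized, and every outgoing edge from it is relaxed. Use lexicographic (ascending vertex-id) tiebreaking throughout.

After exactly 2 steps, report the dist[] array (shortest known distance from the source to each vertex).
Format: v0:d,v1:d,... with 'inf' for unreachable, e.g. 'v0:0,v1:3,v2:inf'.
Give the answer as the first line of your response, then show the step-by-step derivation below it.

v0:8,v1:inf,v2:inf,v3:inf,v4:0,v5:17,v6:inf,v7:inf

step 1: dist = v0:8,v1:inf,v2:inf,v3:inf,v4:0,v5:17,v6:inf,v7:inf
step 2: dist = v0:8,v1:inf,v2:inf,v3:inf,v4:0,v5:17,v6:inf,v7:inf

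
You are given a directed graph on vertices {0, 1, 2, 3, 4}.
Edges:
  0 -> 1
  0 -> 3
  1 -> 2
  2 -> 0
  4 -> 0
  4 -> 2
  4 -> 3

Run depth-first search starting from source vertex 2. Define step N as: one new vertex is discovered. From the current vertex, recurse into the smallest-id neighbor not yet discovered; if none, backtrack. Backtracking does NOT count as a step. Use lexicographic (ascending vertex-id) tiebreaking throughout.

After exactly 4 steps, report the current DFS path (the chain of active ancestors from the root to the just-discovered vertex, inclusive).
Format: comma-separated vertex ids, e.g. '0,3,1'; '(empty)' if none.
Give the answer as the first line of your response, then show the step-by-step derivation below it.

2,0,3

step 1: discover 2; path=2; order=2
step 2: discover 0; path=2>0; order=2,0
step 3: discover 1; path=2>0>1; order=2,0,1
step 4: discover 3; path=2>0>3; order=2,0,1,3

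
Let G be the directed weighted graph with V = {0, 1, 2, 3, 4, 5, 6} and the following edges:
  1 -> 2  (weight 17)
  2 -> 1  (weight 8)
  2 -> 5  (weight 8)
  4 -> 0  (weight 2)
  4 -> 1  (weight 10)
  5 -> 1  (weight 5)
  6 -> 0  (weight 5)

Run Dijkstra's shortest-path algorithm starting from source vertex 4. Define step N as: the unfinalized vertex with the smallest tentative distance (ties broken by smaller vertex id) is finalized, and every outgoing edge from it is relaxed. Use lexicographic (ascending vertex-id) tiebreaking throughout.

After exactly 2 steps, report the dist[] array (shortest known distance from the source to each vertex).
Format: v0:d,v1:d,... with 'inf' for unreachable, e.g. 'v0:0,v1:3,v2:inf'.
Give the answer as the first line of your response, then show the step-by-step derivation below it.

v0:2,v1:10,v2:inf,v3:inf,v4:0,v5:inf,v6:inf

step 1: dist = v0:2,v1:10,v2:inf,v3:inf,v4:0,v5:inf,v6:inf
step 2: dist = v0:2,v1:10,v2:inf,v3:inf,v4:0,v5:inf,v6:inf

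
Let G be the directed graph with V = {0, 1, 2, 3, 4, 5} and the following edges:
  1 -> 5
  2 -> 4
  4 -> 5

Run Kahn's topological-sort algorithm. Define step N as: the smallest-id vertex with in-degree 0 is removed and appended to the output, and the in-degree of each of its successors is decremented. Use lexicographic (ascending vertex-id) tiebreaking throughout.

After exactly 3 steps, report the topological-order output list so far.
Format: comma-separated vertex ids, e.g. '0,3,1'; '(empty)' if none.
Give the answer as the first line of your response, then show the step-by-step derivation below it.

0,1,2

step 1: output 0; order=[0]; indeg=(0,0,0,0,1,2)
step 2: output 1; order=[0,1]; indeg=(0,0,0,0,1,1)
step 3: output 2; order=[0,1,2]; indeg=(0,0,0,0,0,1)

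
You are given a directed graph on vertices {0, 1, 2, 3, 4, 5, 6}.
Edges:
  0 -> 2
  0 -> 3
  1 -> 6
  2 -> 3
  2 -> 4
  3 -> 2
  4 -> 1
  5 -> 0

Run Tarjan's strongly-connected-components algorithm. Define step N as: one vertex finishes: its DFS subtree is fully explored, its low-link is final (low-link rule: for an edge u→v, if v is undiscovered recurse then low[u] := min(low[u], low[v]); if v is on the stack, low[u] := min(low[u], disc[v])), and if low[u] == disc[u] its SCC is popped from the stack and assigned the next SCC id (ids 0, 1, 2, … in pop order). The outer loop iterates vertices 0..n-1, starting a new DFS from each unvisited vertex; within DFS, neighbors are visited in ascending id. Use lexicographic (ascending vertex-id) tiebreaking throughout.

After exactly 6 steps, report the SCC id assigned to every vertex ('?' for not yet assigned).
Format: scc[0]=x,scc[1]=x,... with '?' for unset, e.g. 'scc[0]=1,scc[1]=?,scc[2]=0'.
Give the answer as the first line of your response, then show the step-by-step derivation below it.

scc[0]=4,scc[1]=1,scc[2]=3,scc[3]=3,scc[4]=2,scc[5]=?,scc[6]=0

step 1: low=(low[0]=0,low[1]=?,low[2]=1,low[3]=1,low[4]=?,low[5]=?,low[6]=?); scc=(scc[0]=?,scc[1]=?,scc[2]=?,scc[3]=?,scc[4]=?,scc[5]=?,scc[6]=?)
step 2: low=(low[0]=0,low[1]=4,low[2]=1,low[3]=1,low[4]=3,low[5]=?,low[6]=5); scc=(scc[0]=?,scc[1]=?,scc[2]=?,scc[3]=?,scc[4]=?,scc[5]=?,scc[6]=0)
step 3: low=(low[0]=0,low[1]=4,low[2]=1,low[3]=1,low[4]=3,low[5]=?,low[6]=5); scc=(scc[0]=?,scc[1]=1,scc[2]=?,scc[3]=?,scc[4]=?,scc[5]=?,scc[6]=0)
step 4: low=(low[0]=0,low[1]=4,low[2]=1,low[3]=1,low[4]=3,low[5]=?,low[6]=5); scc=(scc[0]=?,scc[1]=1,scc[2]=?,scc[3]=?,scc[4]=2,scc[5]=?,scc[6]=0)
step 5: low=(low[0]=0,low[1]=4,low[2]=1,low[3]=1,low[4]=3,low[5]=?,low[6]=5); scc=(scc[0]=?,scc[1]=1,scc[2]=3,scc[3]=3,scc[4]=2,scc[5]=?,scc[6]=0)
step 6: low=(low[0]=0,low[1]=4,low[2]=1,low[3]=1,low[4]=3,low[5]=?,low[6]=5); scc=(scc[0]=4,scc[1]=1,scc[2]=3,scc[3]=3,scc[4]=2,scc[5]=?,scc[6]=0)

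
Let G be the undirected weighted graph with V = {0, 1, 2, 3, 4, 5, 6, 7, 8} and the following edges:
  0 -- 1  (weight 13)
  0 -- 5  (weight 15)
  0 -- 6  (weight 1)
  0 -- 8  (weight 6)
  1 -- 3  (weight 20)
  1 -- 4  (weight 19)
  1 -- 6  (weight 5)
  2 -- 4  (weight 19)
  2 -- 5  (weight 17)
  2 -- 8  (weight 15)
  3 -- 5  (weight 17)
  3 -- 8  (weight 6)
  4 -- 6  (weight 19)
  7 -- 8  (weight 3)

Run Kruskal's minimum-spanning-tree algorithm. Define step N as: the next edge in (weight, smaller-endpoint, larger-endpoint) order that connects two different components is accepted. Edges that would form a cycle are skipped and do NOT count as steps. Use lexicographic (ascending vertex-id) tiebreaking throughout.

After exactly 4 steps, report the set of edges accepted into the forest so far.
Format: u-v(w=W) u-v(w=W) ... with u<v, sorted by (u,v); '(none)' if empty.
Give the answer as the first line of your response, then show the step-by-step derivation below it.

0-6(w=1) 0-8(w=6) 1-6(w=5) 7-8(w=3)

step 1: add edge 0-6 (w=1); MST = {0-6(w=1)}
step 2: add edge 7-8 (w=3); MST = {0-6(w=1) 7-8(w=3)}
step 3: add edge 1-6 (w=5); MST = {0-6(w=1) 1-6(w=5) 7-8(w=3)}
step 4: add edge 0-8 (w=6); MST = {0-6(w=1) 0-8(w=6) 1-6(w=5) 7-8(w=3)}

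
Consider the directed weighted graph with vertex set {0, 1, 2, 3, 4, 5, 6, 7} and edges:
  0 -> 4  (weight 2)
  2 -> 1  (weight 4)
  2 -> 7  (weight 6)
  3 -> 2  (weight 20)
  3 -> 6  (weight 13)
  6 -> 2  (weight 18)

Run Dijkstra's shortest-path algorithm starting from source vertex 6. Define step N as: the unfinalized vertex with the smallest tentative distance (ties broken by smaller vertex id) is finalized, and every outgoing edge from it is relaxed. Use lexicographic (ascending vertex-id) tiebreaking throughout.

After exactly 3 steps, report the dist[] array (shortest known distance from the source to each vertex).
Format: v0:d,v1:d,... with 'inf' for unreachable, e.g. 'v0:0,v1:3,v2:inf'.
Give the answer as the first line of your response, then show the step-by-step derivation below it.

v0:inf,v1:22,v2:18,v3:inf,v4:inf,v5:inf,v6:0,v7:24

step 1: dist = v0:inf,v1:inf,v2:18,v3:inf,v4:inf,v5:inf,v6:0,v7:inf
step 2: dist = v0:inf,v1:22,v2:18,v3:inf,v4:inf,v5:inf,v6:0,v7:24
step 3: dist = v0:inf,v1:22,v2:18,v3:inf,v4:inf,v5:inf,v6:0,v7:24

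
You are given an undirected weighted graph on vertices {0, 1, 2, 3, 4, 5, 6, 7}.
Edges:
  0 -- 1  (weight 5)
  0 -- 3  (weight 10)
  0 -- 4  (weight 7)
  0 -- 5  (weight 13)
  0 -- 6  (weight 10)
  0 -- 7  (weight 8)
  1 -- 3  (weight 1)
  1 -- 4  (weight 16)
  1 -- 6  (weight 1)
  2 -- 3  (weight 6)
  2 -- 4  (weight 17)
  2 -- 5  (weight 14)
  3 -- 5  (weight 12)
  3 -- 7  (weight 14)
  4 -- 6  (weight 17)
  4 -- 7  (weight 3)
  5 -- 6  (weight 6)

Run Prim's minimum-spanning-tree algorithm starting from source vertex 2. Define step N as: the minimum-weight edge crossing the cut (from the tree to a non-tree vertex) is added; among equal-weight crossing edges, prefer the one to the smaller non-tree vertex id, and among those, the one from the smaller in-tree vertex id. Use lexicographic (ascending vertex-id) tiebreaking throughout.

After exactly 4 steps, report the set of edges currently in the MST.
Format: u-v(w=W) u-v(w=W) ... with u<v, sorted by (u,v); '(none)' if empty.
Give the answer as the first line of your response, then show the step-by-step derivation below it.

0-1(w=5) 1-3(w=1) 1-6(w=1) 2-3(w=6)

step 1: add edge 2-3 (w=6); MST = {2-3(w=6)}
step 2: add edge 1-3 (w=1); MST = {1-3(w=1) 2-3(w=6)}
step 3: add edge 1-6 (w=1); MST = {1-3(w=1) 1-6(w=1) 2-3(w=6)}
step 4: add edge 0-1 (w=5); MST = {0-1(w=5) 1-3(w=1) 1-6(w=1) 2-3(w=6)}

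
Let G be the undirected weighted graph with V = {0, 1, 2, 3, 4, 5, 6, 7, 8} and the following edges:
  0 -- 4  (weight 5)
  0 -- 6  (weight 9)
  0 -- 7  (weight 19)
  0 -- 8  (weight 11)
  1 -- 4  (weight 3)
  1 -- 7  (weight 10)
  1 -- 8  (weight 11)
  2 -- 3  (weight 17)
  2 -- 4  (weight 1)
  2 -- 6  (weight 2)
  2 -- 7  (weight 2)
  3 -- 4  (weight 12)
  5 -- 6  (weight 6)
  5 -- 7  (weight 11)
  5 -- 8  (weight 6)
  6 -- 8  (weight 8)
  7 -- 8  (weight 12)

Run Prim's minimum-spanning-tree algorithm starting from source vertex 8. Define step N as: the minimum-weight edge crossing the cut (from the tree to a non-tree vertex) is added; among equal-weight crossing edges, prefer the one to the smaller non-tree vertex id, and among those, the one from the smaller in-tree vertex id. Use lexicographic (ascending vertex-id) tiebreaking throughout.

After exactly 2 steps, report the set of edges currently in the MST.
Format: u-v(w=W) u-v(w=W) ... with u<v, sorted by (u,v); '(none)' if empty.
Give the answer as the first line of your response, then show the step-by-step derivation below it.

5-6(w=6) 5-8(w=6)

step 1: add edge 5-8 (w=6); MST = {5-8(w=6)}
step 2: add edge 5-6 (w=6); MST = {5-6(w=6) 5-8(w=6)}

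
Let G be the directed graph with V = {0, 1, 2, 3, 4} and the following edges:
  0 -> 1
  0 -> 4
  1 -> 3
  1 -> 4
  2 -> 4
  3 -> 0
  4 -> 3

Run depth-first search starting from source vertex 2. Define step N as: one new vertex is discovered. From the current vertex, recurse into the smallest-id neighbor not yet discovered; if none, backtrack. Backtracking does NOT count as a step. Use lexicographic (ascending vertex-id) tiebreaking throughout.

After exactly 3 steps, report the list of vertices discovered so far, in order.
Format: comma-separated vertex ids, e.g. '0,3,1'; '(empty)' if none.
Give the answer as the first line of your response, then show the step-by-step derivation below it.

2,4,3

step 1: discover 2; path=2; order=2
step 2: discover 4; path=2>4; order=2,4
step 3: discover 3; path=2>4>3; order=2,4,3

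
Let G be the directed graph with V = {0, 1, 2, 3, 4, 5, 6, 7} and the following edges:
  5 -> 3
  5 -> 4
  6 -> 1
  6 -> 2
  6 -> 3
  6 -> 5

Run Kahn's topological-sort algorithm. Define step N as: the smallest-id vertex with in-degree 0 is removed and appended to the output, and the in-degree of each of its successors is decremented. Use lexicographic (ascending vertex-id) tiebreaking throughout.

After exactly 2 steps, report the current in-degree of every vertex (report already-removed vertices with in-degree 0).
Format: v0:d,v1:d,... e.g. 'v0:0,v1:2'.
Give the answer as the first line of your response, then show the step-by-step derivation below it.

v0:0,v1:0,v2:0,v3:1,v4:1,v5:0,v6:0,v7:0

step 1: output 0; order=[0]; indeg=(0,1,1,2,1,1,0,0)
step 2: output 6; order=[0,6]; indeg=(0,0,0,1,1,0,0,0)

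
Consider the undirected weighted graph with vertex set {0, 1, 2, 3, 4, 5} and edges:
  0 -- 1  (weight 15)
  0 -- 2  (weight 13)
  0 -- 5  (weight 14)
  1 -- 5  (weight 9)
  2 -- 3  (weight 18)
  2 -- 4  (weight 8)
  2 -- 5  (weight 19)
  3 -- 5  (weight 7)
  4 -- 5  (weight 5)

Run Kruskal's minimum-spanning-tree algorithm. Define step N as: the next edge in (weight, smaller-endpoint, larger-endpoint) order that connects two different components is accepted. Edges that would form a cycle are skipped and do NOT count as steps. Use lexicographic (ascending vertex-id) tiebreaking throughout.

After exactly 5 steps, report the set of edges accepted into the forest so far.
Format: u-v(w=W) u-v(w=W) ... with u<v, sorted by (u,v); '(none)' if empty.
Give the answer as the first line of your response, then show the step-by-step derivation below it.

0-2(w=13) 1-5(w=9) 2-4(w=8) 3-5(w=7) 4-5(w=5)

step 1: add edge 4-5 (w=5); MST = {4-5(w=5)}
step 2: add edge 3-5 (w=7); MST = {3-5(w=7) 4-5(w=5)}
step 3: add edge 2-4 (w=8); MST = {2-4(w=8) 3-5(w=7) 4-5(w=5)}
step 4: add edge 1-5 (w=9); MST = {1-5(w=9) 2-4(w=8) 3-5(w=7) 4-5(w=5)}
step 5: add edge 0-2 (w=13); MST = {0-2(w=13) 1-5(w=9) 2-4(w=8) 3-5(w=7) 4-5(w=5)}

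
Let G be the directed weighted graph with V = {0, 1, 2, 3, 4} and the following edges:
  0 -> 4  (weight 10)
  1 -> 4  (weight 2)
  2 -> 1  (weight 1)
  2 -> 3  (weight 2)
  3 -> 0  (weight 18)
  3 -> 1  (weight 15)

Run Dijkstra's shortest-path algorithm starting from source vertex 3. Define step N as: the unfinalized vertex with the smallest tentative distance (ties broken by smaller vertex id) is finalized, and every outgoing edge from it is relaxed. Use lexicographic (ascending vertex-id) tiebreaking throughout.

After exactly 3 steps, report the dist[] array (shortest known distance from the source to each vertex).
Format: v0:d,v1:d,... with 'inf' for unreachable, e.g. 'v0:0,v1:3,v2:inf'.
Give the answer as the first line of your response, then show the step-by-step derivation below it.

v0:18,v1:15,v2:inf,v3:0,v4:17

step 1: dist = v0:18,v1:15,v2:inf,v3:0,v4:inf
step 2: dist = v0:18,v1:15,v2:inf,v3:0,v4:17
step 3: dist = v0:18,v1:15,v2:inf,v3:0,v4:17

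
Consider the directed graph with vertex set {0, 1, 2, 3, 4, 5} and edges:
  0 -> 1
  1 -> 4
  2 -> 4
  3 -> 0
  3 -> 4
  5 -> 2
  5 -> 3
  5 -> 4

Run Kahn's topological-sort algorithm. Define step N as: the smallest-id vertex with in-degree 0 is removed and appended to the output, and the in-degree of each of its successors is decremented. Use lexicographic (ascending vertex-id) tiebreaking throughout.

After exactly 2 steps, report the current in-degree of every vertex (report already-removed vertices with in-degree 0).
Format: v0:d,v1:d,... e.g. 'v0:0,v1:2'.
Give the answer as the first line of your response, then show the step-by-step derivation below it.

v0:1,v1:1,v2:0,v3:0,v4:2,v5:0

step 1: output 5; order=[5]; indeg=(1,1,0,0,3,0)
step 2: output 2; order=[5,2]; indeg=(1,1,0,0,2,0)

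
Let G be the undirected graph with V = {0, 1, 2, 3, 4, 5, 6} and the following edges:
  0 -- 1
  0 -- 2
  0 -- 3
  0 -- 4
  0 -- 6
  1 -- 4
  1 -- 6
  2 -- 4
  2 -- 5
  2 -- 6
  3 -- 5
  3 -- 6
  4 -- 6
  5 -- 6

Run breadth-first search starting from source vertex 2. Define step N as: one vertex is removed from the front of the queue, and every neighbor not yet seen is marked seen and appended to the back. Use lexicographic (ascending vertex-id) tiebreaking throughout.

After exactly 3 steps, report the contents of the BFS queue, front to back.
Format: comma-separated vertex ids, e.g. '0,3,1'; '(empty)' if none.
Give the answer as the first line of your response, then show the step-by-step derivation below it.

5,6,1,3

step 1: dequeue 2; queue=[0,4,5,6]; order=2
step 2: dequeue 0; queue=[4,5,6,1,3]; order=2,0
step 3: dequeue 4; queue=[5,6,1,3]; order=2,0,4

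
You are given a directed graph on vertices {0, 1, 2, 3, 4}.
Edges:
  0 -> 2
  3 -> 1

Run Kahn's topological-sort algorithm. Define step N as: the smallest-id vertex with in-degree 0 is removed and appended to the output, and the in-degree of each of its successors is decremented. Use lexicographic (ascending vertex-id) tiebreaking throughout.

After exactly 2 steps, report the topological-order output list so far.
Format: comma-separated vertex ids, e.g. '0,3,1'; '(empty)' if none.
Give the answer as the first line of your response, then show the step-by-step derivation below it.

0,2

step 1: output 0; order=[0]; indeg=(0,1,0,0,0)
step 2: output 2; order=[0,2]; indeg=(0,1,0,0,0)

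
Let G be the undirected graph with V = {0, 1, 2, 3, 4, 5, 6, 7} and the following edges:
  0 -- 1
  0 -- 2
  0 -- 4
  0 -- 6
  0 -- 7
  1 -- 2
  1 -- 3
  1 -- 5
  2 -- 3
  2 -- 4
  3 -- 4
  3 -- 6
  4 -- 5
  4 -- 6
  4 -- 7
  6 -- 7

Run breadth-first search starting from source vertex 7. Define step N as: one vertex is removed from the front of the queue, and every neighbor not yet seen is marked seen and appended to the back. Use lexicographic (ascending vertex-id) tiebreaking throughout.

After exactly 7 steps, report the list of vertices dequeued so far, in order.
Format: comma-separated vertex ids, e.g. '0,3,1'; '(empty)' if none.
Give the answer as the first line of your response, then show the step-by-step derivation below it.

7,0,4,6,1,2,3

step 1: dequeue 7; queue=[0,4,6]; order=7
step 2: dequeue 0; queue=[4,6,1,2]; order=7,0
step 3: dequeue 4; queue=[6,1,2,3,5]; order=7,0,4
step 4: dequeue 6; queue=[1,2,3,5]; order=7,0,4,6
step 5: dequeue 1; queue=[2,3,5]; order=7,0,4,6,1
step 6: dequeue 2; queue=[3,5]; order=7,0,4,6,1,2
step 7: dequeue 3; queue=[5]; order=7,0,4,6,1,2,3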